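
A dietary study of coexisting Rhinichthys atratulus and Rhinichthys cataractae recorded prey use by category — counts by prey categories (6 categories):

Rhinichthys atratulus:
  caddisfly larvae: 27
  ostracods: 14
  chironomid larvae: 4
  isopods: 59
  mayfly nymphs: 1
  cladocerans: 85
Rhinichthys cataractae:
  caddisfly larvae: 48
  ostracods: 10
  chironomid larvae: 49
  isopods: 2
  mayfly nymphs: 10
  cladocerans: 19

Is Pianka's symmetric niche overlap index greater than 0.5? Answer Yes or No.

Proportions for Rhinichthys atratulus (n=190): 27/190=0.1421, 14/190=0.0737, 4/190=0.0211, 59/190=0.3105, 1/190=0.0053, 85/190=0.4474
Proportions for Rhinichthys cataractae (n=138): 48/138=0.3478, 10/138=0.0725, 49/138=0.3551, 2/138=0.0145, 10/138=0.0725, 19/138=0.1377
Σ p₁ᵢp₂ᵢ = 0.049422 + 0.005343 + 0.007493 + 0.004502 + 0.000384 + 0.061607 = 0.128751
Σp_1ᵢ² = 0.1421² + 0.0737² + 0.0211² + 0.3105² + 0.0053² + 0.4474² = 0.020192 + 0.005432 + 0.000445 + 0.096410 + 0.000028 + 0.200167 = 0.322674
Σp_2ᵢ² = 0.3478² + 0.0725² + 0.3551² + 0.0145² + 0.0725² + 0.1377² = 0.120965 + 0.005256 + 0.126096 + 0.000210 + 0.005256 + 0.018961 = 0.276744
O = 0.128751 / √(0.322674 × 0.276744) = 0.128751 / 0.2988279 = 0.4309
O = 0.4309 < 0.5 → No.

No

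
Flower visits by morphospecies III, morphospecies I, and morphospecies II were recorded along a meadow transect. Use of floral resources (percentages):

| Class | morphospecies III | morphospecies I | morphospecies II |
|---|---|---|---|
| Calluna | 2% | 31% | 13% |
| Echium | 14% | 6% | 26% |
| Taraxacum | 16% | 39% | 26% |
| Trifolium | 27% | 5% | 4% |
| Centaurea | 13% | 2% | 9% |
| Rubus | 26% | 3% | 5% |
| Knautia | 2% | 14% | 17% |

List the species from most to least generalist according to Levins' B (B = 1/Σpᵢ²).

morphospecies II > morphospecies III > morphospecies I

Convert percentages to proportions (divide by 100).
Σp_IIIᵢ² = 0.02² + 0.14² + 0.16² + 0.27² + 0.13² + 0.26² + 0.02² = 0.0004 + 0.0196 + 0.0256 + 0.0729 + 0.0169 + 0.0676 + 0.0004 = 0.2034
B_III = 1 / 0.2034 = 4.9164
Σp_Iᵢ² = 0.31² + 0.06² + 0.39² + 0.05² + 0.02² + 0.03² + 0.14² = 0.0961 + 0.0036 + 0.1521 + 0.0025 + 0.0004 + 0.0009 + 0.0196 = 0.2752
B_I = 1 / 0.2752 = 3.6337
Σp_IIᵢ² = 0.13² + 0.26² + 0.26² + 0.04² + 0.09² + 0.05² + 0.17² = 0.0169 + 0.0676 + 0.0676 + 0.0016 + 0.0081 + 0.0025 + 0.0289 = 0.1932
B_II = 1 / 0.1932 = 5.1760
Ranking by B (broadest → narrowest): morphospecies II (5.18) > morphospecies III (4.92) > morphospecies I (3.63)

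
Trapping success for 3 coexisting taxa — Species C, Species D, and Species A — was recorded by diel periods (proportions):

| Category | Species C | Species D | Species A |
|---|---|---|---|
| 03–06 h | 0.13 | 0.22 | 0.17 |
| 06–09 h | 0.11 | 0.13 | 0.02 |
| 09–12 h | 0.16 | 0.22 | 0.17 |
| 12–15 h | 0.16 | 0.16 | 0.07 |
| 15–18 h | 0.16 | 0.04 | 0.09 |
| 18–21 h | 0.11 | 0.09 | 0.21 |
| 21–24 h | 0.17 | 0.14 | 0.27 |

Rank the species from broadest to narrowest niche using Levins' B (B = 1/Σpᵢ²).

Σp_Cᵢ² = 0.13² + 0.11² + 0.16² + 0.16² + 0.16² + 0.11² + 0.17² = 0.0169 + 0.0121 + 0.0256 + 0.0256 + 0.0256 + 0.0121 + 0.0289 = 0.1468
B_C = 1 / 0.1468 = 6.8120
Σp_Dᵢ² = 0.22² + 0.13² + 0.22² + 0.16² + 0.04² + 0.09² + 0.14² = 0.0484 + 0.0169 + 0.0484 + 0.0256 + 0.0016 + 0.0081 + 0.0196 = 0.1686
B_D = 1 / 0.1686 = 5.9312
Σp_Aᵢ² = 0.17² + 0.02² + 0.17² + 0.07² + 0.09² + 0.21² + 0.27² = 0.0289 + 0.0004 + 0.0289 + 0.0049 + 0.0081 + 0.0441 + 0.0729 = 0.1882
B_A = 1 / 0.1882 = 5.3135
Ranking by B (broadest → narrowest): Species C (6.81) > Species D (5.93) > Species A (5.31)

Species C > Species D > Species A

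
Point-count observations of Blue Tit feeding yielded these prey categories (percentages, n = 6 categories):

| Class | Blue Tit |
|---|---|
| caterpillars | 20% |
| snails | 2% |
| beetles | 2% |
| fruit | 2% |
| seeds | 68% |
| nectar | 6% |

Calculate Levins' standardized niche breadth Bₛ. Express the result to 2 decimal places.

Convert percentages to proportions (divide by 100).
Σpᵢ² = 0.20² + 0.02² + 0.02² + 0.02² + 0.68² + 0.06² = 0.0400 + 0.0004 + 0.0004 + 0.0004 + 0.4624 + 0.0036 = 0.5072
B = 1 / 0.5072 = 1.9716
Bₛ = (B − 1)/(n − 1) = (1.9716 − 1)/(6 − 1) = 0.9716/5 = 0.1943

0.19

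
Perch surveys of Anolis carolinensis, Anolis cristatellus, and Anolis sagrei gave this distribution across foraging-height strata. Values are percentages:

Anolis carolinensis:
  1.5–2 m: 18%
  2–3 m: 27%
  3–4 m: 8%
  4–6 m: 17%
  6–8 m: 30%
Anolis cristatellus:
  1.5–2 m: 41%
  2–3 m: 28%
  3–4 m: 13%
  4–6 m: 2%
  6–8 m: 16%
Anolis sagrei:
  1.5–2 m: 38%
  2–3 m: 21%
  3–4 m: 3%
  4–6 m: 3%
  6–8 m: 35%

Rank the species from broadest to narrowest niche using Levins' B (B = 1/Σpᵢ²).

Anolis carolinensis > Anolis cristatellus > Anolis sagrei

Convert percentages to proportions (divide by 100).
Σp_caroᵢ² = 0.18² + 0.27² + 0.08² + 0.17² + 0.30² = 0.0324 + 0.0729 + 0.0064 + 0.0289 + 0.0900 = 0.2306
B_caro = 1 / 0.2306 = 4.3365
Σp_crisᵢ² = 0.41² + 0.28² + 0.13² + 0.02² + 0.16² = 0.1681 + 0.0784 + 0.0169 + 0.0004 + 0.0256 = 0.2894
B_cris = 1 / 0.2894 = 3.4554
Σp_sagrᵢ² = 0.38² + 0.21² + 0.03² + 0.03² + 0.35² = 0.1444 + 0.0441 + 0.0009 + 0.0009 + 0.1225 = 0.3128
B_sagr = 1 / 0.3128 = 3.1969
Ranking by B (broadest → narrowest): Anolis carolinensis (4.34) > Anolis cristatellus (3.46) > Anolis sagrei (3.20)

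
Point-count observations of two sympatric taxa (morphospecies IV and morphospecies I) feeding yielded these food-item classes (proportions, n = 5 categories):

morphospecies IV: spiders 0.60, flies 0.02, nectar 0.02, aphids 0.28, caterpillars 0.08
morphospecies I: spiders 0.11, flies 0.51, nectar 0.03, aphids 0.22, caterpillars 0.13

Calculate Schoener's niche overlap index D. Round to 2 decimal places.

Σ|p₁ᵢ − p₂ᵢ| = 0.49 + 0.49 + 0.01 + 0.06 + 0.05 = 1.10
D = 1 − ½ × 1.10 = 1 − 0.550 = 0.4500

0.45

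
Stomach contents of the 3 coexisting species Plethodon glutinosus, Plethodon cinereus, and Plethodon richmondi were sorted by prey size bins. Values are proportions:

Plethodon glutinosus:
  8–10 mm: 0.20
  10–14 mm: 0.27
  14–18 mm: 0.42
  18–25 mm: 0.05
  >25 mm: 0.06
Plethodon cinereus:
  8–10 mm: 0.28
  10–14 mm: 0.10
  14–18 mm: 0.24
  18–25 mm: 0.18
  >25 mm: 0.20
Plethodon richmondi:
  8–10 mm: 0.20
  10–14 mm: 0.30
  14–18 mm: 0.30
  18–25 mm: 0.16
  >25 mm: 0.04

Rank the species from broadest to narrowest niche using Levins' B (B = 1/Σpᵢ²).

Plethodon cinereus > Plethodon richmondi > Plethodon glutinosus

Σp_glutᵢ² = 0.20² + 0.27² + 0.42² + 0.05² + 0.06² = 0.0400 + 0.0729 + 0.1764 + 0.0025 + 0.0036 = 0.2954
B_glut = 1 / 0.2954 = 3.3852
Σp_cineᵢ² = 0.28² + 0.10² + 0.24² + 0.18² + 0.20² = 0.0784 + 0.0100 + 0.0576 + 0.0324 + 0.0400 = 0.2184
B_cine = 1 / 0.2184 = 4.5788
Σp_richᵢ² = 0.20² + 0.30² + 0.30² + 0.16² + 0.04² = 0.0400 + 0.0900 + 0.0900 + 0.0256 + 0.0016 = 0.2472
B_rich = 1 / 0.2472 = 4.0453
Ranking by B (broadest → narrowest): Plethodon cinereus (4.58) > Plethodon richmondi (4.05) > Plethodon glutinosus (3.39)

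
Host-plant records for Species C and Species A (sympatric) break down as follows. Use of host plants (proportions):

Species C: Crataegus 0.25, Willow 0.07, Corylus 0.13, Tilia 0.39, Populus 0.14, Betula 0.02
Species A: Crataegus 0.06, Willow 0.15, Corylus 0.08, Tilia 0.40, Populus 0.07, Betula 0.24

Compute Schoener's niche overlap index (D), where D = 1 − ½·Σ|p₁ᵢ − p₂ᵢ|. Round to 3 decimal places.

Σ|p₁ᵢ − p₂ᵢ| = 0.19 + 0.08 + 0.05 + 0.01 + 0.07 + 0.22 = 0.62
D = 1 − ½ × 0.62 = 1 − 0.310 = 0.69000

0.690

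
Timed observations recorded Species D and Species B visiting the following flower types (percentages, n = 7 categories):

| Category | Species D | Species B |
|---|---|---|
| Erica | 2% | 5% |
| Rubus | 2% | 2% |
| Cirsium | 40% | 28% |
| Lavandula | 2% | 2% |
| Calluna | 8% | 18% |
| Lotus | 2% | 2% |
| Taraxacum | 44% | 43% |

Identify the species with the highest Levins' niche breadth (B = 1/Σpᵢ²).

Species B

Convert percentages to proportions (divide by 100).
Σp_Dᵢ² = 0.02² + 0.02² + 0.40² + 0.02² + 0.08² + 0.02² + 0.44² = 0.0004 + 0.0004 + 0.1600 + 0.0004 + 0.0064 + 0.0004 + 0.1936 = 0.3616
B_D = 1 / 0.3616 = 2.7655
Σp_Bᵢ² = 0.05² + 0.02² + 0.28² + 0.02² + 0.18² + 0.02² + 0.43² = 0.0025 + 0.0004 + 0.0784 + 0.0004 + 0.0324 + 0.0004 + 0.1849 = 0.2994
B_B = 1 / 0.2994 = 3.3400
Highest B → broadest niche (most generalist): Species B (B = 3.34).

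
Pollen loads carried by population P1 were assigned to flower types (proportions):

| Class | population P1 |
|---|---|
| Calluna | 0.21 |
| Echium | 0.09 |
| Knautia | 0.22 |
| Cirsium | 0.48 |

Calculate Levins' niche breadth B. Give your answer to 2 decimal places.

Σpᵢ² = 0.21² + 0.09² + 0.22² + 0.48² = 0.0441 + 0.0081 + 0.0484 + 0.2304 = 0.3310
B = 1 / 0.3310 = 3.0211

3.02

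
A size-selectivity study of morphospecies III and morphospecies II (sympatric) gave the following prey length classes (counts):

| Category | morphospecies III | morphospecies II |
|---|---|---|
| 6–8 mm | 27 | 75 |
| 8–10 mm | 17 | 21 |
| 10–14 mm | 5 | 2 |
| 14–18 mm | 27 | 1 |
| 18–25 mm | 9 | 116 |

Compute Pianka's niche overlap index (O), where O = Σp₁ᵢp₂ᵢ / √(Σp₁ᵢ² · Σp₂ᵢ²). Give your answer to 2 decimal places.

0.58

Proportions for morphospecies III (n=85): 27/85=0.3176, 17/85=0.2000, 5/85=0.0588, 27/85=0.3176, 9/85=0.1059
Proportions for morphospecies II (n=215): 75/215=0.3488, 21/215=0.0977, 2/215=0.0093, 1/215=0.0047, 116/215=0.5395
Σ p₁ᵢp₂ᵢ = 0.110779 + 0.019540 + 0.000547 + 0.001493 + 0.057133 = 0.189492
Σp_1ᵢ² = 0.3176² + 0.2000² + 0.0588² + 0.3176² + 0.1059² = 0.100870 + 0.040000 + 0.003457 + 0.100870 + 0.011215 = 0.256412
Σp_2ᵢ² = 0.3488² + 0.0977² + 0.0093² + 0.0047² + 0.5395² = 0.121661 + 0.009545 + 0.000086 + 0.000022 + 0.291060 = 0.422374
O = 0.189492 / √(0.256412 × 0.422374) = 0.189492 / 0.3290923 = 0.5758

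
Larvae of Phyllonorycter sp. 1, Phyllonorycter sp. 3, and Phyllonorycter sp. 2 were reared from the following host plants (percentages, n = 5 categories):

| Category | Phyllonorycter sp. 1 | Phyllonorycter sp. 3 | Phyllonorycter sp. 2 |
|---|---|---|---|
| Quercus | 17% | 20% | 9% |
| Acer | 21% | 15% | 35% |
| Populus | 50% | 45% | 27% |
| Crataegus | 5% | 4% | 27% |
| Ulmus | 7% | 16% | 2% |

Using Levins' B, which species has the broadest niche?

Convert percentages to proportions (divide by 100).
Σp_1ᵢ² = 0.17² + 0.21² + 0.50² + 0.05² + 0.07² = 0.0289 + 0.0441 + 0.2500 + 0.0025 + 0.0049 = 0.3304
B_1 = 1 / 0.3304 = 3.0266
Σp_3ᵢ² = 0.20² + 0.15² + 0.45² + 0.04² + 0.16² = 0.0400 + 0.0225 + 0.2025 + 0.0016 + 0.0256 = 0.2922
B_3 = 1 / 0.2922 = 3.4223
Σp_2ᵢ² = 0.09² + 0.35² + 0.27² + 0.27² + 0.02² = 0.0081 + 0.1225 + 0.0729 + 0.0729 + 0.0004 = 0.2768
B_2 = 1 / 0.2768 = 3.6127
Highest B → broadest niche (most generalist): Phyllonorycter sp. 2 (B = 3.61).

Phyllonorycter sp. 2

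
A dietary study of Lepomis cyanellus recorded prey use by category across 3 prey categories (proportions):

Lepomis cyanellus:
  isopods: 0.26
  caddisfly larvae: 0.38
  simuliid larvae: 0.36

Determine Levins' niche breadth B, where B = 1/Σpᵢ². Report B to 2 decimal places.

Σpᵢ² = 0.26² + 0.38² + 0.36² = 0.0676 + 0.1444 + 0.1296 = 0.3416
B = 1 / 0.3416 = 2.9274

2.93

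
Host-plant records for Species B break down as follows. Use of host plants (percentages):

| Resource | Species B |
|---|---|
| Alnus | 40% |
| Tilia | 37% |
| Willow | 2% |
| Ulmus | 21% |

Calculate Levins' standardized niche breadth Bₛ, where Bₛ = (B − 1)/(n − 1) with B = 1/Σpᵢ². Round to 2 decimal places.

0.64

Convert percentages to proportions (divide by 100).
Σpᵢ² = 0.40² + 0.37² + 0.02² + 0.21² = 0.1600 + 0.1369 + 0.0004 + 0.0441 = 0.3414
B = 1 / 0.3414 = 2.9291
Bₛ = (B − 1)/(n − 1) = (2.9291 − 1)/(4 − 1) = 1.9291/3 = 0.6430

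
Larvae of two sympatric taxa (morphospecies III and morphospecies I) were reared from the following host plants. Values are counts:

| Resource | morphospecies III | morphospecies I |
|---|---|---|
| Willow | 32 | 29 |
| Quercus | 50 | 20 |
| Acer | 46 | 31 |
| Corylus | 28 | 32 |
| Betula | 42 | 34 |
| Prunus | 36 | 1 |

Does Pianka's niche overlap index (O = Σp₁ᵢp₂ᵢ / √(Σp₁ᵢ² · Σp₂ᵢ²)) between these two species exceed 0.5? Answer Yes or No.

Proportions for morphospecies III (n=234): 32/234=0.1368, 50/234=0.2137, 46/234=0.1966, 28/234=0.1197, 42/234=0.1795, 36/234=0.1538
Proportions for morphospecies I (n=147): 29/147=0.1973, 20/147=0.1361, 31/147=0.2109, 32/147=0.2177, 34/147=0.2313, 1/147=0.0068
Σ p₁ᵢp₂ᵢ = 0.026991 + 0.029085 + 0.041463 + 0.026059 + 0.041518 + 0.001046 = 0.166162
Σp_1ᵢ² = 0.1368² + 0.2137² + 0.1966² + 0.1197² + 0.1795² + 0.1538² = 0.018714 + 0.045668 + 0.038652 + 0.014328 + 0.032220 + 0.023654 = 0.173236
Σp_2ᵢ² = 0.1973² + 0.1361² + 0.2109² + 0.2177² + 0.2313² + 0.0068² = 0.038927 + 0.018523 + 0.044479 + 0.047393 + 0.053500 + 0.000046 = 0.202868
O = 0.166162 / √(0.173236 × 0.202868) = 0.166162 / 0.1874674 = 0.8864
O = 0.8864 > 0.5 → Yes.

Yes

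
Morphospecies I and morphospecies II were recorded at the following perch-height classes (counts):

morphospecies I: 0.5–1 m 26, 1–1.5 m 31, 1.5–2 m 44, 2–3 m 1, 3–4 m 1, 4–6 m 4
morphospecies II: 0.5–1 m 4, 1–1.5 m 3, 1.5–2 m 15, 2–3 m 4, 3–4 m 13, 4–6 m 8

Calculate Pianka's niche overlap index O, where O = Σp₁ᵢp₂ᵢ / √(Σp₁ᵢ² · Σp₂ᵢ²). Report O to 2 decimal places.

Proportions for morphospecies I (n=107): 26/107=0.2430, 31/107=0.2897, 44/107=0.4112, 1/107=0.0093, 1/107=0.0093, 4/107=0.0374
Proportions for morphospecies II (n=47): 4/47=0.0851, 3/47=0.0638, 15/47=0.3191, 4/47=0.0851, 13/47=0.2766, 8/47=0.1702
Σ p₁ᵢp₂ᵢ = 0.020679 + 0.018483 + 0.131214 + 0.000791 + 0.002572 + 0.006365 = 0.180104
Σp_1ᵢ² = 0.2430² + 0.2897² + 0.4112² + 0.0093² + 0.0093² + 0.0374² = 0.059049 + 0.083926 + 0.169085 + 0.000086 + 0.000086 + 0.001399 = 0.313631
Σp_2ᵢ² = 0.0851² + 0.0638² + 0.3191² + 0.0851² + 0.2766² + 0.1702² = 0.007242 + 0.004070 + 0.101825 + 0.007242 + 0.076508 + 0.028968 = 0.225855
O = 0.180104 / √(0.313631 × 0.225855) = 0.180104 / 0.2661487 = 0.6767

0.68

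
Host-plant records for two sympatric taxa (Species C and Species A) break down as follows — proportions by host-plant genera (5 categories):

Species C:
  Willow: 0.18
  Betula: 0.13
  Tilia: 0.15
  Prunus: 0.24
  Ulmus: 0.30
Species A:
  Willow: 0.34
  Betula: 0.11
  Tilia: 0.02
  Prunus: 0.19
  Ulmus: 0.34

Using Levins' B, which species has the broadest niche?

Species C

Σp_Cᵢ² = 0.18² + 0.13² + 0.15² + 0.24² + 0.30² = 0.0324 + 0.0169 + 0.0225 + 0.0576 + 0.0900 = 0.2194
B_C = 1 / 0.2194 = 4.5579
Σp_Aᵢ² = 0.34² + 0.11² + 0.02² + 0.19² + 0.34² = 0.1156 + 0.0121 + 0.0004 + 0.0361 + 0.1156 = 0.2798
B_A = 1 / 0.2798 = 3.5740
Highest B → broadest niche (most generalist): Species C (B = 4.56).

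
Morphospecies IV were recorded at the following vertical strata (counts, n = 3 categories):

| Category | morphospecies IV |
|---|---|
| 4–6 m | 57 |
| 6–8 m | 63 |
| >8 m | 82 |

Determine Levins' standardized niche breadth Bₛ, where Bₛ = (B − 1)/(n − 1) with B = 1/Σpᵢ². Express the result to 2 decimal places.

0.96

Proportions for morphospecies IV (n=202): 57/202=0.2822, 63/202=0.3119, 82/202=0.4059
Σpᵢ² = 0.2822² + 0.3119² + 0.4059² = 0.079637 + 0.097282 + 0.164755 = 0.341674
B = 1 / 0.341674 = 2.9268
Bₛ = (B − 1)/(n − 1) = (2.9268 − 1)/(3 − 1) = 1.9268/2 = 0.9634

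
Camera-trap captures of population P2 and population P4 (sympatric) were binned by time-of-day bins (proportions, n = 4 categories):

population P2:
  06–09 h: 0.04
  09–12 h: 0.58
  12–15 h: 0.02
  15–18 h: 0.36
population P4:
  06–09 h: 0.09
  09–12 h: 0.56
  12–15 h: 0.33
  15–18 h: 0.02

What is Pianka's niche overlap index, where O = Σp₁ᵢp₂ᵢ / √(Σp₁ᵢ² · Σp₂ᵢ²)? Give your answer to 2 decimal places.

Σ p₁ᵢp₂ᵢ = 0.0036 + 0.3248 + 0.0066 + 0.0072 = 0.3422
Σp_1ᵢ² = 0.04² + 0.58² + 0.02² + 0.36² = 0.0016 + 0.3364 + 0.0004 + 0.1296 = 0.4680
Σp_2ᵢ² = 0.09² + 0.56² + 0.33² + 0.02² = 0.0081 + 0.3136 + 0.1089 + 0.0004 = 0.4310
O = 0.3422 / √(0.4680 × 0.4310) = 0.3422 / 0.44912 = 0.7619

0.76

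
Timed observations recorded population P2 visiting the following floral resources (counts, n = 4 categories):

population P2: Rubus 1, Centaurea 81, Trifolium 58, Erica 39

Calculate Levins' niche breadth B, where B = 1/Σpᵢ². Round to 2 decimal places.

2.80

Proportions for population P2 (n=179): 1/179=0.0056, 81/179=0.4525, 58/179=0.3240, 39/179=0.2179
Σpᵢ² = 0.0056² + 0.4525² + 0.3240² + 0.2179² = 0.000031 + 0.204756 + 0.104976 + 0.047480 = 0.357243
B = 1 / 0.357243 = 2.7992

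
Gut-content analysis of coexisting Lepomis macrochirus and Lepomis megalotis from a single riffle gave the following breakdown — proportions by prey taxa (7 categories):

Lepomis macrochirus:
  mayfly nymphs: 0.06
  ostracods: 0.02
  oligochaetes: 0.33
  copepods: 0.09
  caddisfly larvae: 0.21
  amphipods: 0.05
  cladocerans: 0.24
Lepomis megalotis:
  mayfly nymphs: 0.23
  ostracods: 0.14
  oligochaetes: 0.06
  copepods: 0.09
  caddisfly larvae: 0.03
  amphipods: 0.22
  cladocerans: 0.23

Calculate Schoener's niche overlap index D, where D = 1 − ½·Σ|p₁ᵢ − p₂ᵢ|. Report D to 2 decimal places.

Σ|p₁ᵢ − p₂ᵢ| = 0.17 + 0.12 + 0.27 + 0.00 + 0.18 + 0.17 + 0.01 = 0.92
D = 1 − ½ × 0.92 = 1 − 0.460 = 0.5400

0.54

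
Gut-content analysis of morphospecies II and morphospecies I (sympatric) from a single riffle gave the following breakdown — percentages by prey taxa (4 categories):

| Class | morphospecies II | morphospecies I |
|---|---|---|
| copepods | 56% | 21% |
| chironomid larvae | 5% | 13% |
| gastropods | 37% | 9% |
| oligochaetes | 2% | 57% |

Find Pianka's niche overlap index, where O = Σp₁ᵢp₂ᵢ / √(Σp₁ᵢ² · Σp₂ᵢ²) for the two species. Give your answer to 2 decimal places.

0.40

Convert percentages to proportions (divide by 100).
Σ p₁ᵢp₂ᵢ = 0.1176 + 0.0065 + 0.0333 + 0.0114 = 0.1688
Σp_1ᵢ² = 0.56² + 0.05² + 0.37² + 0.02² = 0.3136 + 0.0025 + 0.1369 + 0.0004 = 0.4534
Σp_2ᵢ² = 0.21² + 0.13² + 0.09² + 0.57² = 0.0441 + 0.0169 + 0.0081 + 0.3249 = 0.3940
O = 0.1688 / √(0.4534 × 0.3940) = 0.1688 / 0.42266 = 0.3994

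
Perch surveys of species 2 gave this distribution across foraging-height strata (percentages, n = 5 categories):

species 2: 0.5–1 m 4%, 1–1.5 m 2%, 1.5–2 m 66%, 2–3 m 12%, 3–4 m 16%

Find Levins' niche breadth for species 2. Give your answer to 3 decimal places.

Convert percentages to proportions (divide by 100).
Σpᵢ² = 0.04² + 0.02² + 0.66² + 0.12² + 0.16² = 0.0016 + 0.0004 + 0.4356 + 0.0144 + 0.0256 = 0.4776
B = 1 / 0.4776 = 2.09380

2.094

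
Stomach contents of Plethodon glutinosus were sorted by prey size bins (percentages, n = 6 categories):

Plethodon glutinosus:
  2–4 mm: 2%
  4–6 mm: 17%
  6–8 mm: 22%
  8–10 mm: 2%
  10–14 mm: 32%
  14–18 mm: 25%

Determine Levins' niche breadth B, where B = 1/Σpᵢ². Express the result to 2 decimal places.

Convert percentages to proportions (divide by 100).
Σpᵢ² = 0.02² + 0.17² + 0.22² + 0.02² + 0.32² + 0.25² = 0.0004 + 0.0289 + 0.0484 + 0.0004 + 0.1024 + 0.0625 = 0.2430
B = 1 / 0.2430 = 4.1152

4.12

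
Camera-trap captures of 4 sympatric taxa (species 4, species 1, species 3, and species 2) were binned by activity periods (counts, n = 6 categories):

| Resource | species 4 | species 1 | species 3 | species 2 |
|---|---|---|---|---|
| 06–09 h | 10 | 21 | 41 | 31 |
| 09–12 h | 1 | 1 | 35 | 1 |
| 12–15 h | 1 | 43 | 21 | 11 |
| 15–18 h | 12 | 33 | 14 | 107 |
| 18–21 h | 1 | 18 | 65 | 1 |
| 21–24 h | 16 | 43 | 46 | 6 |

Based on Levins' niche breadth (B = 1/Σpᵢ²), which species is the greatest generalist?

Proportions for species 4 (n=41): 10/41=0.2439, 1/41=0.0244, 1/41=0.0244, 12/41=0.2927, 1/41=0.0244, 16/41=0.3902
Proportions for species 1 (n=159): 21/159=0.1321, 1/159=0.0063, 43/159=0.2704, 33/159=0.2075, 18/159=0.1132, 43/159=0.2704
Proportions for species 3 (n=222): 41/222=0.1847, 35/222=0.1577, 21/222=0.0946, 14/222=0.0631, 65/222=0.2928, 46/222=0.2072
Proportions for species 2 (n=157): 31/157=0.1975, 1/157=0.0064, 11/157=0.0701, 107/157=0.6815, 1/157=0.0064, 6/157=0.0382
Σp_4ᵢ² = 0.2439² + 0.0244² + 0.0244² + 0.2927² + 0.0244² + 0.3902² = 0.059487 + 0.000595 + 0.000595 + 0.085673 + 0.000595 + 0.152256 = 0.299201
B_4 = 1 / 0.299201 = 3.3422
Σp_1ᵢ² = 0.1321² + 0.0063² + 0.2704² + 0.2075² + 0.1132² + 0.2704² = 0.017450 + 0.000040 + 0.073116 + 0.043056 + 0.012814 + 0.073116 = 0.219592
B_1 = 1 / 0.219592 = 4.5539
Σp_3ᵢ² = 0.1847² + 0.1577² + 0.0946² + 0.0631² + 0.2928² + 0.2072² = 0.034114 + 0.024869 + 0.008949 + 0.003982 + 0.085732 + 0.042932 = 0.200578
B_3 = 1 / 0.200578 = 4.9856
Σp_2ᵢ² = 0.1975² + 0.0064² + 0.0701² + 0.6815² + 0.0064² + 0.0382² = 0.039006 + 0.000041 + 0.004914 + 0.464442 + 0.000041 + 0.001459 = 0.509903
B_2 = 1 / 0.509903 = 1.9612
Highest B → broadest niche (most generalist): species 3 (B = 4.99).

species 3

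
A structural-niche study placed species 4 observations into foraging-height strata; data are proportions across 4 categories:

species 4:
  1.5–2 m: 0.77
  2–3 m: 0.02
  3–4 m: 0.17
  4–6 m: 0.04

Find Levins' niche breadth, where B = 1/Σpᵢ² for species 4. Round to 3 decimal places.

Σpᵢ² = 0.77² + 0.02² + 0.17² + 0.04² = 0.5929 + 0.0004 + 0.0289 + 0.0016 = 0.6238
B = 1 / 0.6238 = 1.60308

1.603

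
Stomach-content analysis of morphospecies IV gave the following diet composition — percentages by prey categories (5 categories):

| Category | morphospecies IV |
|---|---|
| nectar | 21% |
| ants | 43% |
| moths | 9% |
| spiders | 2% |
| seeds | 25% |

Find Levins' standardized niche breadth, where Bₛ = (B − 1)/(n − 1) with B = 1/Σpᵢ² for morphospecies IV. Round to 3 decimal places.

0.583

Convert percentages to proportions (divide by 100).
Σpᵢ² = 0.21² + 0.43² + 0.09² + 0.02² + 0.25² = 0.0441 + 0.1849 + 0.0081 + 0.0004 + 0.0625 = 0.3000
B = 1 / 0.3000 = 3.33333
Bₛ = (B − 1)/(n − 1) = (3.33333 − 1)/(5 − 1) = 2.33333/4 = 0.58333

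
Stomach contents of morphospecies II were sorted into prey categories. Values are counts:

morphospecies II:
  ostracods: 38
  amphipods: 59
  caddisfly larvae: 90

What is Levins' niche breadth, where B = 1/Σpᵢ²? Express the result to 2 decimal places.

Proportions for morphospecies II (n=187): 38/187=0.2032, 59/187=0.3155, 90/187=0.4813
Σpᵢ² = 0.2032² + 0.3155² + 0.4813² = 0.041290 + 0.099540 + 0.231650 = 0.372480
B = 1 / 0.372480 = 2.6847

2.68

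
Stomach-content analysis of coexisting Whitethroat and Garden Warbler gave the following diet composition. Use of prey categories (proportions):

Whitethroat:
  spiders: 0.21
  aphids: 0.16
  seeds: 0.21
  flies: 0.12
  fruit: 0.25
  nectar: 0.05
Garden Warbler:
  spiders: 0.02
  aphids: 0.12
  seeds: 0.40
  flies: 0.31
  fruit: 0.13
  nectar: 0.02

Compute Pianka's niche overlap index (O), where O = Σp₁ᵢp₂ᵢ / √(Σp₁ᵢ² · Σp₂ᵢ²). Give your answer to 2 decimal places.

Σ p₁ᵢp₂ᵢ = 0.0042 + 0.0192 + 0.0840 + 0.0372 + 0.0325 + 0.0010 = 0.1781
Σp_1ᵢ² = 0.21² + 0.16² + 0.21² + 0.12² + 0.25² + 0.05² = 0.0441 + 0.0256 + 0.0441 + 0.0144 + 0.0625 + 0.0025 = 0.1932
Σp_2ᵢ² = 0.02² + 0.12² + 0.40² + 0.31² + 0.13² + 0.02² = 0.0004 + 0.0144 + 0.1600 + 0.0961 + 0.0169 + 0.0004 = 0.2882
O = 0.1781 / √(0.1932 × 0.2882) = 0.1781 / 0.23597 = 0.7548

0.75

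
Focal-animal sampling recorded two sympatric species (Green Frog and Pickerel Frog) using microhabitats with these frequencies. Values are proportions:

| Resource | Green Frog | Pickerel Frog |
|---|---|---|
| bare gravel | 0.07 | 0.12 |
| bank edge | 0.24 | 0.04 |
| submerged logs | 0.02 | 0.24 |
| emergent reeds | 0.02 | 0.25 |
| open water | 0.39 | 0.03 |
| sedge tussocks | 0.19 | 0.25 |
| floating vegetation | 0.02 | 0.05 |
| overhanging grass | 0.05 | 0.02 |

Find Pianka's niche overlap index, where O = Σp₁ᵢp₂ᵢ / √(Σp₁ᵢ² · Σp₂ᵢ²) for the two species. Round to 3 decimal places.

Σ p₁ᵢp₂ᵢ = 0.0084 + 0.0096 + 0.0048 + 0.0050 + 0.0117 + 0.0475 + 0.0010 + 0.0010 = 0.0890
Σp_1ᵢ² = 0.07² + 0.24² + 0.02² + 0.02² + 0.39² + 0.19² + 0.02² + 0.05² = 0.0049 + 0.0576 + 0.0004 + 0.0004 + 0.1521 + 0.0361 + 0.0004 + 0.0025 = 0.2544
Σp_2ᵢ² = 0.12² + 0.04² + 0.24² + 0.25² + 0.03² + 0.25² + 0.05² + 0.02² = 0.0144 + 0.0016 + 0.0576 + 0.0625 + 0.0009 + 0.0625 + 0.0025 + 0.0004 = 0.2024
O = 0.0890 / √(0.2544 × 0.2024) = 0.0890 / 0.226915 = 0.39222

0.392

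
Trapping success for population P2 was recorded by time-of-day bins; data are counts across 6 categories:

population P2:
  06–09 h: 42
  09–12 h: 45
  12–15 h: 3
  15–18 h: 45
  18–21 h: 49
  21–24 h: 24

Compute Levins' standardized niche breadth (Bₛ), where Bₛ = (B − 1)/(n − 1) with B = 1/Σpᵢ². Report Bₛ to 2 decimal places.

Proportions for population P2 (n=208): 42/208=0.2019, 45/208=0.2163, 3/208=0.0144, 45/208=0.2163, 49/208=0.2356, 24/208=0.1154
Σpᵢ² = 0.2019² + 0.2163² + 0.0144² + 0.2163² + 0.2356² + 0.1154² = 0.040764 + 0.046786 + 0.000207 + 0.046786 + 0.055507 + 0.013317 = 0.203367
B = 1 / 0.203367 = 4.9172
Bₛ = (B − 1)/(n − 1) = (4.9172 − 1)/(6 − 1) = 3.9172/5 = 0.7834

0.78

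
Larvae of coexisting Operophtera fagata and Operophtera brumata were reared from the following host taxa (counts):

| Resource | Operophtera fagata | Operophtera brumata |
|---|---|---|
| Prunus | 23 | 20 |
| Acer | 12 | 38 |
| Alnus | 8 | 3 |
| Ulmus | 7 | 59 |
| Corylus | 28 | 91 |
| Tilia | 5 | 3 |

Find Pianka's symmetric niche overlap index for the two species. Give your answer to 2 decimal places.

Proportions for Operophtera fagata (n=83): 23/83=0.2771, 12/83=0.1446, 8/83=0.0964, 7/83=0.0843, 28/83=0.3373, 5/83=0.0602
Proportions for Operophtera brumata (n=214): 20/214=0.0935, 38/214=0.1776, 3/214=0.0140, 59/214=0.2757, 91/214=0.4252, 3/214=0.0140
Σ p₁ᵢp₂ᵢ = 0.025909 + 0.025681 + 0.001350 + 0.023242 + 0.143420 + 0.000843 = 0.220445
Σp_1ᵢ² = 0.2771² + 0.1446² + 0.0964² + 0.0843² + 0.3373² + 0.0602² = 0.076784 + 0.020909 + 0.009293 + 0.007106 + 0.113771 + 0.003624 = 0.231487
Σp_2ᵢ² = 0.0935² + 0.1776² + 0.0140² + 0.2757² + 0.4252² + 0.0140² = 0.008742 + 0.031542 + 0.000196 + 0.076010 + 0.180795 + 0.000196 = 0.297481
O = 0.220445 / √(0.231487 × 0.297481) = 0.220445 / 0.2624176 = 0.8401

0.84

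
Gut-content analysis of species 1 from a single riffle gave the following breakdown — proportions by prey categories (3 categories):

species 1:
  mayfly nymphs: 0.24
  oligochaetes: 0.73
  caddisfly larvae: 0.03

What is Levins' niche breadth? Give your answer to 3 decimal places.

1.691

Σpᵢ² = 0.24² + 0.73² + 0.03² = 0.0576 + 0.5329 + 0.0009 = 0.5914
B = 1 / 0.5914 = 1.69090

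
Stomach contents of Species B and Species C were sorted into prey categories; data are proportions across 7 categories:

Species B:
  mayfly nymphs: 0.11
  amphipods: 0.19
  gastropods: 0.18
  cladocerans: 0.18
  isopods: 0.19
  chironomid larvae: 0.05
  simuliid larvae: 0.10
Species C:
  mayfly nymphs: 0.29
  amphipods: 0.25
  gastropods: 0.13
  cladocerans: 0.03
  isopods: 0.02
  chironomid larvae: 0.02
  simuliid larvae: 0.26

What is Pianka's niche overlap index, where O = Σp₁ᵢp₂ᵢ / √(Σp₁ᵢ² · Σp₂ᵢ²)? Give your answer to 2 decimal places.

Σ p₁ᵢp₂ᵢ = 0.0319 + 0.0475 + 0.0234 + 0.0054 + 0.0038 + 0.0010 + 0.0260 = 0.1390
Σp_1ᵢ² = 0.11² + 0.19² + 0.18² + 0.18² + 0.19² + 0.05² + 0.10² = 0.0121 + 0.0361 + 0.0324 + 0.0324 + 0.0361 + 0.0025 + 0.0100 = 0.1616
Σp_2ᵢ² = 0.29² + 0.25² + 0.13² + 0.03² + 0.02² + 0.02² + 0.26² = 0.0841 + 0.0625 + 0.0169 + 0.0009 + 0.0004 + 0.0004 + 0.0676 = 0.2328
O = 0.1390 / √(0.1616 × 0.2328) = 0.1390 / 0.19396 = 0.7166

0.72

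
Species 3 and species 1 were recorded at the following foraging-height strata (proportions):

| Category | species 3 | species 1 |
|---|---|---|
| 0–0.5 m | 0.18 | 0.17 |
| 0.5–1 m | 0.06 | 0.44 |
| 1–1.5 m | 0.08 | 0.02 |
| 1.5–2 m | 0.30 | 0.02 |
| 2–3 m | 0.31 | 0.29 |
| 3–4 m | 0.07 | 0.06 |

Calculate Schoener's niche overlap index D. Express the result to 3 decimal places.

0.620

Σ|p₁ᵢ − p₂ᵢ| = 0.01 + 0.38 + 0.06 + 0.28 + 0.02 + 0.01 = 0.76
D = 1 − ½ × 0.76 = 1 − 0.380 = 0.62000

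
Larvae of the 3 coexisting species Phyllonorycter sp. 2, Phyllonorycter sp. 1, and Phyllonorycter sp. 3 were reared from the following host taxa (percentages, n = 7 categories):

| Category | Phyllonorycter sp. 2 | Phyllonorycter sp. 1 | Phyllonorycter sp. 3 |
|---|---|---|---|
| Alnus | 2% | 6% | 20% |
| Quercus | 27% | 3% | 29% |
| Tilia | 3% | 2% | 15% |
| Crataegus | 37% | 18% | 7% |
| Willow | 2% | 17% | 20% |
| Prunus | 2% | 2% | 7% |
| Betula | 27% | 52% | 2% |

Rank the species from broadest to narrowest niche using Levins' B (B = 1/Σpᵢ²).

Phyllonorycter sp. 3 > Phyllonorycter sp. 2 > Phyllonorycter sp. 1

Convert percentages to proportions (divide by 100).
Σp_2ᵢ² = 0.02² + 0.27² + 0.03² + 0.37² + 0.02² + 0.02² + 0.27² = 0.0004 + 0.0729 + 0.0009 + 0.1369 + 0.0004 + 0.0004 + 0.0729 = 0.2848
B_2 = 1 / 0.2848 = 3.5112
Σp_1ᵢ² = 0.06² + 0.03² + 0.02² + 0.18² + 0.17² + 0.02² + 0.52² = 0.0036 + 0.0009 + 0.0004 + 0.0324 + 0.0289 + 0.0004 + 0.2704 = 0.3370
B_1 = 1 / 0.3370 = 2.9674
Σp_3ᵢ² = 0.20² + 0.29² + 0.15² + 0.07² + 0.20² + 0.07² + 0.02² = 0.0400 + 0.0841 + 0.0225 + 0.0049 + 0.0400 + 0.0049 + 0.0004 = 0.1968
B_3 = 1 / 0.1968 = 5.0813
Ranking by B (broadest → narrowest): Phyllonorycter sp. 3 (5.08) > Phyllonorycter sp. 2 (3.51) > Phyllonorycter sp. 1 (2.97)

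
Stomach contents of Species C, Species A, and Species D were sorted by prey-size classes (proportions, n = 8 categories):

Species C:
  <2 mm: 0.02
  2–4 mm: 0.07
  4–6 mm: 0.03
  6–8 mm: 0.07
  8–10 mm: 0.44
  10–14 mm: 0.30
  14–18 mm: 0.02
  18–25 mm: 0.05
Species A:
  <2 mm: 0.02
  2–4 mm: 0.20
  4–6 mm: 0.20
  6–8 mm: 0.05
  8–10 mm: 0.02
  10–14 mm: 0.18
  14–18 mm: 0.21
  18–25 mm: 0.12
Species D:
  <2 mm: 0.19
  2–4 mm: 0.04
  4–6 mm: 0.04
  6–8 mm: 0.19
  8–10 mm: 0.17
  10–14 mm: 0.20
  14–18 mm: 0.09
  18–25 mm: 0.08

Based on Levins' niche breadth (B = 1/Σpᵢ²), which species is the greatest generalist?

Species D

Σp_Cᵢ² = 0.02² + 0.07² + 0.03² + 0.07² + 0.44² + 0.30² + 0.02² + 0.05² = 0.0004 + 0.0049 + 0.0009 + 0.0049 + 0.1936 + 0.0900 + 0.0004 + 0.0025 = 0.2976
B_C = 1 / 0.2976 = 3.3602
Σp_Aᵢ² = 0.02² + 0.20² + 0.20² + 0.05² + 0.02² + 0.18² + 0.21² + 0.12² = 0.0004 + 0.0400 + 0.0400 + 0.0025 + 0.0004 + 0.0324 + 0.0441 + 0.0144 = 0.1742
B_A = 1 / 0.1742 = 5.7405
Σp_Dᵢ² = 0.19² + 0.04² + 0.04² + 0.19² + 0.17² + 0.20² + 0.09² + 0.08² = 0.0361 + 0.0016 + 0.0016 + 0.0361 + 0.0289 + 0.0400 + 0.0081 + 0.0064 = 0.1588
B_D = 1 / 0.1588 = 6.2972
Highest B → broadest niche (most generalist): Species D (B = 6.30).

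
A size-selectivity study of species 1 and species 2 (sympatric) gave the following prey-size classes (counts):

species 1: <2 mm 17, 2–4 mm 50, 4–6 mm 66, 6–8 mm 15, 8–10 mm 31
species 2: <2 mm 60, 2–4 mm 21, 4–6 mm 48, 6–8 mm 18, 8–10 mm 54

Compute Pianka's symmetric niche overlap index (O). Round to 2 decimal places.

Proportions for species 1 (n=179): 17/179=0.0950, 50/179=0.2793, 66/179=0.3687, 15/179=0.0838, 31/179=0.1732
Proportions for species 2 (n=201): 60/201=0.2985, 21/201=0.1045, 48/201=0.2388, 18/201=0.0896, 54/201=0.2687
Σ p₁ᵢp₂ᵢ = 0.028358 + 0.029187 + 0.088046 + 0.007508 + 0.046539 = 0.199638
Σp_1ᵢ² = 0.0950² + 0.2793² + 0.3687² + 0.0838² + 0.1732² = 0.009025 + 0.078008 + 0.135940 + 0.007022 + 0.029998 = 0.259993
Σp_2ᵢ² = 0.2985² + 0.1045² + 0.2388² + 0.0896² + 0.2687² = 0.089102 + 0.010920 + 0.057025 + 0.008028 + 0.072200 = 0.237275
O = 0.199638 / √(0.259993 × 0.237275) = 0.199638 / 0.2483744 = 0.8038

0.80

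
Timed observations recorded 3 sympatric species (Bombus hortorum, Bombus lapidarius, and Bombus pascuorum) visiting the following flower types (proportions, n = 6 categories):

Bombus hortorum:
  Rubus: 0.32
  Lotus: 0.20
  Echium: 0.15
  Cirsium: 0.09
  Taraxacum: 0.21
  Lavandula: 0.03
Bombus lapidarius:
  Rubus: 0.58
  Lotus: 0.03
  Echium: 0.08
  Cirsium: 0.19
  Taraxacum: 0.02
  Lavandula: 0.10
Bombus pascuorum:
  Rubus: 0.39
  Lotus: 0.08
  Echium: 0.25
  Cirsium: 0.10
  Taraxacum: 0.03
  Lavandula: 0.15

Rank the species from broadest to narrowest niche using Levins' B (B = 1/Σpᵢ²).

Σp_hortᵢ² = 0.32² + 0.20² + 0.15² + 0.09² + 0.21² + 0.03² = 0.1024 + 0.0400 + 0.0225 + 0.0081 + 0.0441 + 0.0009 = 0.2180
B_hort = 1 / 0.2180 = 4.5872
Σp_lapiᵢ² = 0.58² + 0.03² + 0.08² + 0.19² + 0.02² + 0.10² = 0.3364 + 0.0009 + 0.0064 + 0.0361 + 0.0004 + 0.0100 = 0.3902
B_lapi = 1 / 0.3902 = 2.5628
Σp_pascᵢ² = 0.39² + 0.08² + 0.25² + 0.10² + 0.03² + 0.15² = 0.1521 + 0.0064 + 0.0625 + 0.0100 + 0.0009 + 0.0225 = 0.2544
B_pasc = 1 / 0.2544 = 3.9308
Ranking by B (broadest → narrowest): Bombus hortorum (4.59) > Bombus pascuorum (3.93) > Bombus lapidarius (2.56)

Bombus hortorum > Bombus pascuorum > Bombus lapidarius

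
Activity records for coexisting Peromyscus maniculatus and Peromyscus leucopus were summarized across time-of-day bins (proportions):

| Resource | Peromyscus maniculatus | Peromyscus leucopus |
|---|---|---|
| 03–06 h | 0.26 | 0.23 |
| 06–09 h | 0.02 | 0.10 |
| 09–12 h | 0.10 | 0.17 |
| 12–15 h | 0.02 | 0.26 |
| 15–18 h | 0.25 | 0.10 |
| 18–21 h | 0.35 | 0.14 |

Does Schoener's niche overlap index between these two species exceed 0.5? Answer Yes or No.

Yes

Σ|p₁ᵢ − p₂ᵢ| = 0.03 + 0.08 + 0.07 + 0.24 + 0.15 + 0.21 = 0.78
D = 1 − ½ × 0.78 = 1 − 0.390 = 0.6100
D = 0.6100 > 0.5 → Yes.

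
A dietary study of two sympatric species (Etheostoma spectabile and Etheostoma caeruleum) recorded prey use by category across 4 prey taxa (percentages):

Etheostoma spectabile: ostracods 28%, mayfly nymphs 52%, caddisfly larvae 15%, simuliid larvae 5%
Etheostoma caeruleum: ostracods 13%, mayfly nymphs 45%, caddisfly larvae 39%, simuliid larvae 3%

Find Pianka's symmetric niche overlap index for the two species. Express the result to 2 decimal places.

0.89

Convert percentages to proportions (divide by 100).
Σ p₁ᵢp₂ᵢ = 0.0364 + 0.2340 + 0.0585 + 0.0015 = 0.3304
Σp_1ᵢ² = 0.28² + 0.52² + 0.15² + 0.05² = 0.0784 + 0.2704 + 0.0225 + 0.0025 = 0.3738
Σp_2ᵢ² = 0.13² + 0.45² + 0.39² + 0.03² = 0.0169 + 0.2025 + 0.1521 + 0.0009 = 0.3724
O = 0.3304 / √(0.3738 × 0.3724) = 0.3304 / 0.37310 = 0.8856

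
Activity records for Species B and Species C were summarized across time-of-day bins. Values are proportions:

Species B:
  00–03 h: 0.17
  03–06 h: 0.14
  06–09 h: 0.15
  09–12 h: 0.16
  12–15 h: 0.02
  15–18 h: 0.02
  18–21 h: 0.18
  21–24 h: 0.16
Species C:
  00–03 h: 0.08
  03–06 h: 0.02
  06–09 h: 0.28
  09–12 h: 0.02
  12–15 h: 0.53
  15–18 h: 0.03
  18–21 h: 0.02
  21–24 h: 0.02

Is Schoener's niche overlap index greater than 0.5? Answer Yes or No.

Σ|p₁ᵢ − p₂ᵢ| = 0.09 + 0.12 + 0.13 + 0.14 + 0.51 + 0.01 + 0.16 + 0.14 = 1.30
D = 1 − ½ × 1.30 = 1 − 0.650 = 0.3500
D = 0.3500 < 0.5 → No.

No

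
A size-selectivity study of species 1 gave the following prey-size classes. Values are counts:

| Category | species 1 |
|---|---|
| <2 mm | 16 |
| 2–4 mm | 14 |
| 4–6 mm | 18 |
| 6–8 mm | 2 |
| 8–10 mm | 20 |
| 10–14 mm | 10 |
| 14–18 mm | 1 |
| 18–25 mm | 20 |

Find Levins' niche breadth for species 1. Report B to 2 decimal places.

6.07

Proportions for species 1 (n=101): 16/101=0.1584, 14/101=0.1386, 18/101=0.1782, 2/101=0.0198, 20/101=0.1980, 10/101=0.0990, 1/101=0.0099, 20/101=0.1980
Σpᵢ² = 0.1584² + 0.1386² + 0.1782² + 0.0198² + 0.1980² + 0.0990² + 0.0099² + 0.1980² = 0.025091 + 0.019210 + 0.031755 + 0.000392 + 0.039204 + 0.009801 + 0.000098 + 0.039204 = 0.164755
B = 1 / 0.164755 = 6.0696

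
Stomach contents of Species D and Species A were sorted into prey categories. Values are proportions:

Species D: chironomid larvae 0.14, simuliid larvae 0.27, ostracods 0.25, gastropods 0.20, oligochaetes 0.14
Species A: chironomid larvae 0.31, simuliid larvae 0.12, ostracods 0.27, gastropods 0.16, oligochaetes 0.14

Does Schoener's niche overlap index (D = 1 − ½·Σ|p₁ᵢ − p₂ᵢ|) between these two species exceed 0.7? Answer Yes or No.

Yes

Σ|p₁ᵢ − p₂ᵢ| = 0.17 + 0.15 + 0.02 + 0.04 + 0.00 = 0.38
D = 1 − ½ × 0.38 = 1 − 0.190 = 0.8100
D = 0.8100 > 0.7 → Yes.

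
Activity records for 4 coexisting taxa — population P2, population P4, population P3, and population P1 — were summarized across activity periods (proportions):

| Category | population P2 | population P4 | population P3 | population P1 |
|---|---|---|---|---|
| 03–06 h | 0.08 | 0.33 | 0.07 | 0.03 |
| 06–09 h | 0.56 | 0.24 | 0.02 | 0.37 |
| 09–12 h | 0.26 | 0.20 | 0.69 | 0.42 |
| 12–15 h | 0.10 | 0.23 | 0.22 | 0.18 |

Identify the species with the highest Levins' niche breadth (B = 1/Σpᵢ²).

Σp_P2ᵢ² = 0.08² + 0.56² + 0.26² + 0.10² = 0.0064 + 0.3136 + 0.0676 + 0.0100 = 0.3976
B_P2 = 1 / 0.3976 = 2.5151
Σp_P4ᵢ² = 0.33² + 0.24² + 0.20² + 0.23² = 0.1089 + 0.0576 + 0.0400 + 0.0529 = 0.2594
B_P4 = 1 / 0.2594 = 3.8551
Σp_P3ᵢ² = 0.07² + 0.02² + 0.69² + 0.22² = 0.0049 + 0.0004 + 0.4761 + 0.0484 = 0.5298
B_P3 = 1 / 0.5298 = 1.8875
Σp_P1ᵢ² = 0.03² + 0.37² + 0.42² + 0.18² = 0.0009 + 0.1369 + 0.1764 + 0.0324 = 0.3466
B_P1 = 1 / 0.3466 = 2.8852
Highest B → broadest niche (most generalist): population P4 (B = 3.86).

population P4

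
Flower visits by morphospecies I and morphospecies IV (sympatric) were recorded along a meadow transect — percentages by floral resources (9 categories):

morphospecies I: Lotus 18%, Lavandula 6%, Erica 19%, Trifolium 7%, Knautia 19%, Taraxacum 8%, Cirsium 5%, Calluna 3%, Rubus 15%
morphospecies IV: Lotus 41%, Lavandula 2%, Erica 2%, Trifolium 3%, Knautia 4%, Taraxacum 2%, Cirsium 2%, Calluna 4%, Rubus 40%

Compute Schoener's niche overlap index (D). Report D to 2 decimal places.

Convert percentages to proportions (divide by 100).
Σ|p₁ᵢ − p₂ᵢ| = 0.23 + 0.04 + 0.17 + 0.04 + 0.15 + 0.06 + 0.03 + 0.01 + 0.25 = 0.98
D = 1 − ½ × 0.98 = 1 − 0.490 = 0.5100

0.51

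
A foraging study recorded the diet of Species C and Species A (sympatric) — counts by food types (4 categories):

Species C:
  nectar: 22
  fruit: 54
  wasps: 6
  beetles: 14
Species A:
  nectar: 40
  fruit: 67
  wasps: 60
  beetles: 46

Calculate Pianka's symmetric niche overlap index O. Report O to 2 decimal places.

Proportions for Species C (n=96): 22/96=0.2292, 54/96=0.5625, 6/96=0.0625, 14/96=0.1458
Proportions for Species A (n=213): 40/213=0.1878, 67/213=0.3146, 60/213=0.2817, 46/213=0.2160
Σ p₁ᵢp₂ᵢ = 0.043044 + 0.176963 + 0.017606 + 0.031493 = 0.269106
Σp_1ᵢ² = 0.2292² + 0.5625² + 0.0625² + 0.1458² = 0.052533 + 0.316406 + 0.003906 + 0.021258 = 0.394103
Σp_2ᵢ² = 0.1878² + 0.3146² + 0.2817² + 0.2160² = 0.035269 + 0.098973 + 0.079355 + 0.046656 = 0.260253
O = 0.269106 / √(0.394103 × 0.260253) = 0.269106 / 0.3202600 = 0.8403

0.84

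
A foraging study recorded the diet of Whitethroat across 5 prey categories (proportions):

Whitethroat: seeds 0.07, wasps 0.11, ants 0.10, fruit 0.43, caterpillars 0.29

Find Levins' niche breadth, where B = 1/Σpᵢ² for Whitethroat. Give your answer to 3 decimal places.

Σpᵢ² = 0.07² + 0.11² + 0.10² + 0.43² + 0.29² = 0.0049 + 0.0121 + 0.0100 + 0.1849 + 0.0841 = 0.2960
B = 1 / 0.2960 = 3.37838

3.378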